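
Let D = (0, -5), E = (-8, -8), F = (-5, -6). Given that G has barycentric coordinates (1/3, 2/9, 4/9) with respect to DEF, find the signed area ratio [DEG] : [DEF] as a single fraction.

The signed ratio [DEG]/[DEF] equals the barycentric coordinate of G at vertex F, which is 4/9.

4/9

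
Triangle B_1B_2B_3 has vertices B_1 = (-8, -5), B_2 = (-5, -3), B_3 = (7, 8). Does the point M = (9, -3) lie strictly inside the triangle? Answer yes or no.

Barycentric coordinates of M: (-154/9, 191/9, -28/9).
The three coordinates are negative, positive, negative; a point is interior exactly when all three are positive.

no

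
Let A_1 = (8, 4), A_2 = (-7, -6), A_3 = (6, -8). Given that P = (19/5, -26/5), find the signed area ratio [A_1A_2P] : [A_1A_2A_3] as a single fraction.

3/5

[A_1A_2A_3] = ½·(8·(-6−(-8)) + (-7)·(-8−4) + 6·(4−(-6))) = ½·(16 + 84 + 60) = 80.
[A_1A_2P] = ½·(8·(-6−(-26/5)) + (-7)·(-26/5−4) + (19/5)·(4−(-6))) = ½·(-32/5 + 322/5 + 38) = 48, so the ratio is 48/80 = 3/5.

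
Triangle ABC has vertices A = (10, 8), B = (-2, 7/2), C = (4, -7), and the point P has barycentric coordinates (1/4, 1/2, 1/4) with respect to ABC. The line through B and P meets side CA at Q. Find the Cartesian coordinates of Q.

Line BP meets CA where the B-coordinate vanishes; zeroing P's B-weight and renormalizing leaves C, A-weights 1/4 : 1/4 → (1/2, 1/2).
So Q = (1/2)·C + (1/2)·A = (7, 1/2).

(7, 1/2)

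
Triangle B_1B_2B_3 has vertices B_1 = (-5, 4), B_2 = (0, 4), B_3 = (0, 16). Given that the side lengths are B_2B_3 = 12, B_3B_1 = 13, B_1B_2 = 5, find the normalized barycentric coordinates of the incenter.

(2/5, 13/30, 1/6)

The incenter has barycentric coordinates proportional to the opposite side lengths: (12 : 13 : 5).
Normalizing by 12+13+5 = 30 gives (2/5, 13/30, 1/6).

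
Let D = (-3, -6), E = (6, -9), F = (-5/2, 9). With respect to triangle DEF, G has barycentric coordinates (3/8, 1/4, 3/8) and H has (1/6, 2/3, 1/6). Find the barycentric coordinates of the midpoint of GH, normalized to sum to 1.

Since both coordinate triples sum to 1, the midpoint's barycentrics are the componentwise average.
(3/8+1/6)/2 = 13/48; similarly 11/24 and 13/48.

(13/48, 11/24, 13/48)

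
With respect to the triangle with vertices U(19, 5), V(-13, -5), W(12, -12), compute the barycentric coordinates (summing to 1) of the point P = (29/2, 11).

(5/4, 1/4, -1/2)

Signed area of the reference triangle: [UVW] = ½·(19·(-5−(-12)) + (-13)·(-12−5) + 12·(5−(-5))) = ½·(133 + 221 + 120) = 237.
[PVW] = ½·((29/2)·(-5−(-12)) + (-13)·(-12−11) + 12·(11−(-5))) = ½·(203/2 + 299 + 192) = 1185/4, so the U-coordinate is (1185/4)/237 = 5/4.
[UPW] = ½·(19·(11−(-12)) + (29/2)·(-12−5) + 12·(5−11)) = ½·(437 − 493/2 − 72) = 237/4, so the V-coordinate is 1/4.
[UVP] = ½·(19·(-5−11) + (-13)·(11−5) + (29/2)·(5−(-5))) = ½·(-304 − 78 + 145) = -237/2, so the W-coordinate is -1/2.
Check: 5/4 + 1/4 − 1/2 = 1.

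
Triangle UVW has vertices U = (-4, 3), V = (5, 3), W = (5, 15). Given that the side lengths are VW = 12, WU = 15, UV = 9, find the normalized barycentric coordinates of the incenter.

(1/3, 5/12, 1/4)

The incenter has barycentric coordinates proportional to the opposite side lengths: (12 : 15 : 9).
Normalizing by 12+15+9 = 36 gives (1/3, 5/12, 1/4).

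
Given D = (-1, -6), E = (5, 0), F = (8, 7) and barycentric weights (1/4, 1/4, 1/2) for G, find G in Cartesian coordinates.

(5, 2)

G = (1/4)·D + (1/4)·E + (1/2)·F.
x-coordinate: (1/4)·(-1) + (1/4)·5 + (1/2)·8 = 5.
y-coordinate: (1/4)·(-6) + (1/4)·0 + (1/2)·7 = 2.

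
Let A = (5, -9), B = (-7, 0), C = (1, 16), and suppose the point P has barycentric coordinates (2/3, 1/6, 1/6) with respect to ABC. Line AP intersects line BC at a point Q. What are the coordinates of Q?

(-3, 8)

Line AP meets BC where the A-coordinate vanishes; zeroing P's A-weight and renormalizing leaves B, C-weights 1/6 : 1/6 → (1/2, 1/2).
So Q = (1/2)·B + (1/2)·C = (-3, 8).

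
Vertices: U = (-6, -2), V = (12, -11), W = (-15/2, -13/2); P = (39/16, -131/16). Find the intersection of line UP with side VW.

Barycentric coordinates of P with respect to UVW: (1/8, 1/2, 3/8).
On side VW the U-coordinate is zero; dropping P's U-weight 1/8 and renormalizing the remaining 1/2 : 3/8 gives weights 4/7, 3/7 on V, W.
Q = (4/7)·(12, -11) + (3/7)·(-15/2, -13/2) = (51/14, -127/14).

(51/14, -127/14)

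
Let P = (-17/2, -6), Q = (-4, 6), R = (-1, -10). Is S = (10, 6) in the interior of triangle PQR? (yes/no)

no

Barycentric coordinates of S: (-56/27, 41/27, 14/9).
The three coordinates are negative, positive, positive; a point is interior exactly when all three are positive.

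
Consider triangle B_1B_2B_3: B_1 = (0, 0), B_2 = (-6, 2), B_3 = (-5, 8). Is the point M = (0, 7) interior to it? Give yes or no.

no

Barycentric coordinates of M: (31/38, -35/38, 21/19).
The three coordinates are positive, negative, positive; a point is interior exactly when all three are positive.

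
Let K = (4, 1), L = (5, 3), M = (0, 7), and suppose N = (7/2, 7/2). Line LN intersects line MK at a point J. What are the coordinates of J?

(2, 4)

Barycentric coordinates of N with respect to KLM: (1/4, 1/2, 1/4).
On side MK the L-coordinate is zero; dropping N's L-weight 1/2 and renormalizing the remaining 1/4 : 1/4 gives weights 1/2, 1/2 on M, K.
J = (1/2)·(0, 7) + (1/2)·(4, 1) = (2, 4).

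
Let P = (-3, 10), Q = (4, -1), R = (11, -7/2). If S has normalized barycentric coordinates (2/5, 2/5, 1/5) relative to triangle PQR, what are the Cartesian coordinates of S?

S = (2/5)·P + (2/5)·Q + (1/5)·R.
x-coordinate: (2/5)·(-3) + (2/5)·4 + (1/5)·11 = 13/5.
y-coordinate: (2/5)·10 + (2/5)·(-1) + (1/5)·(-7/2) = 29/10.

(13/5, 29/10)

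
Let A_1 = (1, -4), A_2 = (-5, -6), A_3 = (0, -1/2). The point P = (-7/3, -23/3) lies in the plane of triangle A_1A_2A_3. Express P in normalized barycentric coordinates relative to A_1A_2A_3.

Signed area of the reference triangle: [A_1A_2A_3] = ½·(1·(-6−(-1/2)) + (-5)·(-1/2−(-4)) + 0·(-4−(-6))) = ½·(-11/2 − 35/2 + 0) = -23/2.
[PA_2A_3] = ½·((-7/3)·(-6−(-1/2)) + (-5)·(-1/2−(-23/3)) + 0·(-23/3−(-6))) = ½·(77/6 − 215/6 + 0) = -23/2, so the A_1-coordinate is (-23/2)/(-23/2) = 1.
[A_1PA_3] = ½·(1·(-23/3−(-1/2)) + (-7/3)·(-1/2−(-4)) + 0·(-4−(-23/3))) = ½·(-43/6 − 49/6 + 0) = -23/3, so the A_2-coordinate is 2/3.
[A_1A_2P] = ½·(1·(-6−(-23/3)) + (-5)·(-23/3−(-4)) + (-7/3)·(-4−(-6))) = ½·(5/3 + 55/3 − 14/3) = 23/3, so the A_3-coordinate is -2/3.
Check: 1 + 2/3 − 2/3 = 1.

(1, 2/3, -2/3)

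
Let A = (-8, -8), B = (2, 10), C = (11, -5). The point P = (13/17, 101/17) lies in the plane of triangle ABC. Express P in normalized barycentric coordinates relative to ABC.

(3/17, 13/17, 1/17)

Signed area of the reference triangle: [ABC] = ½·((-8)·(10−(-5)) + 2·(-5−(-8)) + 11·(-8−10)) = ½·(-120 + 6 − 198) = -156.
[PBC] = ½·((13/17)·(10−(-5)) + 2·(-5−(101/17)) + 11·(101/17−10)) = ½·(195/17 − 372/17 − 759/17) = -468/17, so the A-coordinate is (-468/17)/(-156) = 3/17.
[APC] = ½·((-8)·(101/17−(-5)) + (13/17)·(-5−(-8)) + 11·(-8−(101/17))) = ½·(-1488/17 + 39/17 − 2607/17) = -2028/17, so the B-coordinate is 13/17.
[ABP] = ½·((-8)·(10−(101/17)) + 2·(101/17−(-8)) + (13/17)·(-8−10)) = ½·(-552/17 + 474/17 − 234/17) = -156/17, so the C-coordinate is 1/17.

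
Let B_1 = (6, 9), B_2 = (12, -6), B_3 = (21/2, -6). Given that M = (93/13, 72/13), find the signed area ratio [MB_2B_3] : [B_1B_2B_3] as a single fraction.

[B_1B_2B_3] = ½·(6·(-6−(-6)) + 12·(-6−9) + (21/2)·(9−(-6))) = ½·(0 − 180 + 315/2) = -45/4.
[MB_2B_3] = ½·((93/13)·(-6−(-6)) + 12·(-6−(72/13)) + (21/2)·(72/13−(-6))) = ½·(0 − 1800/13 + 1575/13) = -225/26, so the ratio is (-225/26)/(-45/4) = 10/13.

10/13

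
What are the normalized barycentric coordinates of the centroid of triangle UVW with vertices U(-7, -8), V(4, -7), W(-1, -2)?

The centroid is the average of the vertices, so each weight is 1/3.

(1/3, 1/3, 1/3)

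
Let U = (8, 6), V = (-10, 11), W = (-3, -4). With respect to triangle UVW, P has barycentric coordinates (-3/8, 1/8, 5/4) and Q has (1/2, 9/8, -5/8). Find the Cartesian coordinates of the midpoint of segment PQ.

(-107/16, 6)

Barycentric coordinates of the midpoint are the average: (1/16, 5/8, 5/16).
Converting: (1/16)·U + (5/8)·V + (5/16)·W = (-107/16, 6).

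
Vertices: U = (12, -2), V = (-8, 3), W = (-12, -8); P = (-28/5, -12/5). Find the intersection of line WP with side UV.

Barycentric coordinates of P with respect to UVW: (1/5, 2/5, 2/5).
On side UV the W-coordinate is zero; dropping P's W-weight 2/5 and renormalizing the remaining 1/5 : 2/5 gives weights 1/3, 2/3 on U, V.
Q = (1/3)·(12, -2) + (2/3)·(-8, 3) = (-4/3, 4/3).

(-4/3, 4/3)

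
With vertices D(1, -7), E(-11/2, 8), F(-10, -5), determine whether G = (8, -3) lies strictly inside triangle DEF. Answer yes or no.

Barycentric coordinates of G: (225/152, 29/76, -131/152).
The three coordinates are positive, positive, negative; a point is interior exactly when all three are positive.

no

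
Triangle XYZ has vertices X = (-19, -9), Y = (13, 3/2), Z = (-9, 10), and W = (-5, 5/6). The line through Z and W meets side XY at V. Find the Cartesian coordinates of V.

Barycentric coordinates of W with respect to XYZ: (1/3, 1/3, 1/3).
On side XY the Z-coordinate is zero; dropping W's Z-weight 1/3 and renormalizing the remaining 1/3 : 1/3 gives weights 1/2, 1/2 on X, Y.
V = (1/2)·(-19, -9) + (1/2)·(13, 3/2) = (-3, -15/4).

(-3, -15/4)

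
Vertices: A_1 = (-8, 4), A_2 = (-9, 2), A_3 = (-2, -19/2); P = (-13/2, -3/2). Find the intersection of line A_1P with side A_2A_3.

(-31/5, -13/5)

Barycentric coordinates of P with respect to A_1A_2A_3: (1/6, 1/2, 1/3).
On side A_2A_3 the A_1-coordinate is zero; dropping P's A_1-weight 1/6 and renormalizing the remaining 1/2 : 1/3 gives weights 3/5, 2/5 on A_2, A_3.
Q = (3/5)·(-9, 2) + (2/5)·(-2, -19/2) = (-31/5, -13/5).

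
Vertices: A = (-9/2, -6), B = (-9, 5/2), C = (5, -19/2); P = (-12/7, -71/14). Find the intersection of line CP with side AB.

(-27/4, -7/4)

Barycentric coordinates of P with respect to ABC: (2/7, 2/7, 3/7).
On side AB the C-coordinate is zero; dropping P's C-weight 3/7 and renormalizing the remaining 2/7 : 2/7 gives weights 1/2, 1/2 on A, B.
Q = (1/2)·(-9/2, -6) + (1/2)·(-9, 5/2) = (-27/4, -7/4).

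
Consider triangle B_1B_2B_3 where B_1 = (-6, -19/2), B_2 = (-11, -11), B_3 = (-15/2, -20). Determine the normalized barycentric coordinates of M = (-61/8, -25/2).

(1/2, 1/4, 1/4)

Signed area of the reference triangle: [B_1B_2B_3] = ½·((-6)·(-11−(-20)) + (-11)·(-20−(-19/2)) + (-15/2)·(-19/2−(-11))) = ½·(-54 + 231/2 − 45/4) = 201/8.
[MB_2B_3] = ½·((-61/8)·(-11−(-20)) + (-11)·(-20−(-25/2)) + (-15/2)·(-25/2−(-11))) = ½·(-549/8 + 165/2 + 45/4) = 201/16, so the B_1-coordinate is (201/16)/(201/8) = 1/2.
[B_1MB_3] = ½·((-6)·(-25/2−(-20)) + (-61/8)·(-20−(-19/2)) + (-15/2)·(-19/2−(-25/2))) = ½·(-45 + 1281/16 − 45/2) = 201/32, so the B_2-coordinate is 1/4.
[B_1B_2M] = ½·((-6)·(-11−(-25/2)) + (-11)·(-25/2−(-19/2)) + (-61/8)·(-19/2−(-11))) = ½·(-9 + 33 − 183/16) = 201/32, so the B_3-coordinate is 1/4.
Check: 1/2 + 1/4 + 1/4 = 1.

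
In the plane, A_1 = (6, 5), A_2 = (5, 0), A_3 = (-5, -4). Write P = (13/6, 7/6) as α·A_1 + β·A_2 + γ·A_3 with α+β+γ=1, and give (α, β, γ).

Signed area of the reference triangle: [A_1A_2A_3] = ½·(6·(0−(-4)) + 5·(-4−5) + (-5)·(5−0)) = ½·(24 − 45 − 25) = -23.
[PA_2A_3] = ½·((13/6)·(0−(-4)) + 5·(-4−(7/6)) + (-5)·(7/6−0)) = ½·(26/3 − 155/6 − 35/6) = -23/2, so the A_1-coordinate is (-23/2)/(-23) = 1/2.
[A_1PA_3] = ½·(6·(7/6−(-4)) + (13/6)·(-4−5) + (-5)·(5−(7/6))) = ½·(31 − 39/2 − 115/6) = -23/6, so the A_2-coordinate is 1/6.
[A_1A_2P] = ½·(6·(0−(7/6)) + 5·(7/6−5) + (13/6)·(5−0)) = ½·(-7 − 115/6 + 65/6) = -23/3, so the A_3-coordinate is 1/3.
Check: 1/2 + 1/6 + 1/3 = 1.

(1/2, 1/6, 1/3)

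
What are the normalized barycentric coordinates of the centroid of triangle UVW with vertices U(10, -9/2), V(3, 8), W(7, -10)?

(1/3, 1/3, 1/3)

The centroid is the average of the vertices, so each weight is 1/3.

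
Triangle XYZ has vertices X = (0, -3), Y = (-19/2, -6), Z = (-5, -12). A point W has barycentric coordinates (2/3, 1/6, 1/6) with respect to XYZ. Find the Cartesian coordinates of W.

(-29/12, -5)

W = (2/3)·X + (1/6)·Y + (1/6)·Z.
x-coordinate: (2/3)·0 + (1/6)·(-19/2) + (1/6)·(-5) = -29/12.
y-coordinate: (2/3)·(-3) + (1/6)·(-6) + (1/6)·(-12) = -5.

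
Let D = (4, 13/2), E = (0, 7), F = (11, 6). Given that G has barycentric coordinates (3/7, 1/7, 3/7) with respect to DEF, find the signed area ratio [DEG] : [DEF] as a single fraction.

3/7

The signed ratio [DEG]/[DEF] equals the barycentric coordinate of G at vertex F, which is 3/7.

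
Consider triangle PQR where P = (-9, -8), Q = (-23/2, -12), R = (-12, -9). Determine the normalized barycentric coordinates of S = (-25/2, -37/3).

(-1/3, 1, 1/3)

Signed area of the reference triangle: [PQR] = ½·((-9)·(-12−(-9)) + (-23/2)·(-9−(-8)) + (-12)·(-8−(-12))) = ½·(27 + 23/2 − 48) = -19/4.
[SQR] = ½·((-25/2)·(-12−(-9)) + (-23/2)·(-9−(-37/3)) + (-12)·(-37/3−(-12))) = ½·(75/2 − 115/3 + 4) = 19/12, so the P-coordinate is (19/12)/(-19/4) = -1/3.
[PSR] = ½·((-9)·(-37/3−(-9)) + (-25/2)·(-9−(-8)) + (-12)·(-8−(-37/3))) = ½·(30 + 25/2 − 52) = -19/4, so the Q-coordinate is 1.
[PQS] = ½·((-9)·(-12−(-37/3)) + (-23/2)·(-37/3−(-8)) + (-25/2)·(-8−(-12))) = ½·(-3 + 299/6 − 50) = -19/12, so the R-coordinate is 1/3.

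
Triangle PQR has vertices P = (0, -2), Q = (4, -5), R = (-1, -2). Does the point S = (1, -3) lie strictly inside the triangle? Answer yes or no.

Barycentric coordinates of S: (1/3, 1/3, 1/3).
The three coordinates are positive, positive, positive; a point is interior exactly when all three are positive.

yes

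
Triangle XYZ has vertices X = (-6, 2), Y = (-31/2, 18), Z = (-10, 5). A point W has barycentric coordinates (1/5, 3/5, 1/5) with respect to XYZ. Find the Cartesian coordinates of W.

(-25/2, 61/5)

W = (1/5)·X + (3/5)·Y + (1/5)·Z.
x-coordinate: (1/5)·(-6) + (3/5)·(-31/2) + (1/5)·(-10) = -25/2.
y-coordinate: (1/5)·2 + (3/5)·18 + (1/5)·5 = 61/5.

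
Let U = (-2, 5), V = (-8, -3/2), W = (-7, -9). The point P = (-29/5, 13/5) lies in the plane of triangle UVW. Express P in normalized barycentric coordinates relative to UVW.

Signed area of the reference triangle: [UVW] = ½·((-2)·(-3/2−(-9)) + (-8)·(-9−5) + (-7)·(5−(-3/2))) = ½·(-15 + 112 − 91/2) = 103/4.
[PVW] = ½·((-29/5)·(-3/2−(-9)) + (-8)·(-9−(13/5)) + (-7)·(13/5−(-3/2))) = ½·(-87/2 + 464/5 − 287/10) = 103/10, so the U-coordinate is (103/10)/(103/4) = 2/5.
[UPW] = ½·((-2)·(13/5−(-9)) + (-29/5)·(-9−5) + (-7)·(5−(13/5))) = ½·(-116/5 + 406/5 − 84/5) = 103/5, so the V-coordinate is 4/5.
[UVP] = ½·((-2)·(-3/2−(13/5)) + (-8)·(13/5−5) + (-29/5)·(5−(-3/2))) = ½·(41/5 + 96/5 − 377/10) = -103/20, so the W-coordinate is -1/5.

(2/5, 4/5, -1/5)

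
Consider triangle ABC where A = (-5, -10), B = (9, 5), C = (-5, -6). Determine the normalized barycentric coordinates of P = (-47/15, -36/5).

(2/3, 2/15, 1/5)

Signed area of the reference triangle: [ABC] = ½·((-5)·(5−(-6)) + 9·(-6−(-10)) + (-5)·(-10−5)) = ½·(-55 + 36 + 75) = 28.
[PBC] = ½·((-47/15)·(5−(-6)) + 9·(-6−(-36/5)) + (-5)·(-36/5−5)) = ½·(-517/15 + 54/5 + 61) = 56/3, so the A-coordinate is (56/3)/28 = 2/3.
[APC] = ½·((-5)·(-36/5−(-6)) + (-47/15)·(-6−(-10)) + (-5)·(-10−(-36/5))) = ½·(6 − 188/15 + 14) = 56/15, so the B-coordinate is 2/15.
[ABP] = ½·((-5)·(5−(-36/5)) + 9·(-36/5−(-10)) + (-47/15)·(-10−5)) = ½·(-61 + 126/5 + 47) = 28/5, so the C-coordinate is 1/5.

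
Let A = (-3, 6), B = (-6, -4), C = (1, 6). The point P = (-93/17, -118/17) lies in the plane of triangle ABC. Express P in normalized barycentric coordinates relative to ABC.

Signed area of the reference triangle: [ABC] = ½·((-3)·(-4−6) + (-6)·(6−6) + 1·(6−(-4))) = ½·(30 + 0 + 10) = 20.
[PBC] = ½·((-93/17)·(-4−6) + (-6)·(6−(-118/17)) + 1·(-118/17−(-4))) = ½·(930/17 − 1320/17 − 50/17) = -220/17, so the A-coordinate is (-220/17)/20 = -11/17.
[APC] = ½·((-3)·(-118/17−6) + (-93/17)·(6−6) + 1·(6−(-118/17))) = ½·(660/17 + 0 + 220/17) = 440/17, so the B-coordinate is 22/17.
[ABP] = ½·((-3)·(-4−(-118/17)) + (-6)·(-118/17−6) + (-93/17)·(6−(-4))) = ½·(-150/17 + 1320/17 − 930/17) = 120/17, so the C-coordinate is 6/17.

(-11/17, 22/17, 6/17)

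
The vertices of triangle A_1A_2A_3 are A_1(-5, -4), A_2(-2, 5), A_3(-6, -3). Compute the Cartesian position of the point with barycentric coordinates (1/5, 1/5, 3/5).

P = (1/5)·A_1 + (1/5)·A_2 + (3/5)·A_3.
x-coordinate: (1/5)·(-5) + (1/5)·(-2) + (3/5)·(-6) = -5.
y-coordinate: (1/5)·(-4) + (1/5)·5 + (3/5)·(-3) = -8/5.

(-5, -8/5)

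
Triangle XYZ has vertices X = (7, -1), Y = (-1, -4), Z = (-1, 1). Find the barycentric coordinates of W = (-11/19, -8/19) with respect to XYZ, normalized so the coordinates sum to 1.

(1/19, 5/19, 13/19)

Signed area of the reference triangle: [XYZ] = ½·(7·(-4−1) + (-1)·(1−(-1)) + (-1)·(-1−(-4))) = ½·(-35 − 2 − 3) = -20.
[WYZ] = ½·((-11/19)·(-4−1) + (-1)·(1−(-8/19)) + (-1)·(-8/19−(-4))) = ½·(55/19 − 27/19 − 68/19) = -20/19, so the X-coordinate is (-20/19)/(-20) = 1/19.
[XWZ] = ½·(7·(-8/19−1) + (-11/19)·(1−(-1)) + (-1)·(-1−(-8/19))) = ½·(-189/19 − 22/19 + 11/19) = -100/19, so the Y-coordinate is 5/19.
[XYW] = ½·(7·(-4−(-8/19)) + (-1)·(-8/19−(-1)) + (-11/19)·(-1−(-4))) = ½·(-476/19 − 11/19 − 33/19) = -260/19, so the Z-coordinate is 13/19.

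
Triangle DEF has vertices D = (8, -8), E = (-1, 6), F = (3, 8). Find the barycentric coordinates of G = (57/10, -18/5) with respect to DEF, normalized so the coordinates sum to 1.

(7/10, 1/5, 1/10)

Signed area of the reference triangle: [DEF] = ½·(8·(6−8) + (-1)·(8−(-8)) + 3·(-8−6)) = ½·(-16 − 16 − 42) = -37.
[GEF] = ½·((57/10)·(6−8) + (-1)·(8−(-18/5)) + 3·(-18/5−6)) = ½·(-57/5 − 58/5 − 144/5) = -259/10, so the D-coordinate is (-259/10)/(-37) = 7/10.
[DGF] = ½·(8·(-18/5−8) + (57/10)·(8−(-8)) + 3·(-8−(-18/5))) = ½·(-464/5 + 456/5 − 66/5) = -37/5, so the E-coordinate is 1/5.
[DEG] = ½·(8·(6−(-18/5)) + (-1)·(-18/5−(-8)) + (57/10)·(-8−6)) = ½·(384/5 − 22/5 − 399/5) = -37/10, so the F-coordinate is 1/10.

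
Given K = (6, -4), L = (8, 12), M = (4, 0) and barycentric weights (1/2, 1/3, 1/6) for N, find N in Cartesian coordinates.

(19/3, 2)

N = (1/2)·K + (1/3)·L + (1/6)·M.
x-coordinate: (1/2)·6 + (1/3)·8 + (1/6)·4 = 19/3.
y-coordinate: (1/2)·(-4) + (1/3)·12 + (1/6)·0 = 2.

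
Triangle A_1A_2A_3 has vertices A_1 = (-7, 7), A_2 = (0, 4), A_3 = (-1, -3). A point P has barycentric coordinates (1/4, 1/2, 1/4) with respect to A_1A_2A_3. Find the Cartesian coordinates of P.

P = (1/4)·A_1 + (1/2)·A_2 + (1/4)·A_3.
x-coordinate: (1/4)·(-7) + (1/2)·0 + (1/4)·(-1) = -2.
y-coordinate: (1/4)·7 + (1/2)·4 + (1/4)·(-3) = 3.

(-2, 3)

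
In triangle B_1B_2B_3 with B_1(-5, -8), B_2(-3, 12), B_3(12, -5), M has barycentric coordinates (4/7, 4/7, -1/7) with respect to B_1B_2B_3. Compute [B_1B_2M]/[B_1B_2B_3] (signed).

The signed ratio [B_1B_2M]/[B_1B_2B_3] equals the barycentric coordinate of M at vertex B_3, which is -1/7.

-1/7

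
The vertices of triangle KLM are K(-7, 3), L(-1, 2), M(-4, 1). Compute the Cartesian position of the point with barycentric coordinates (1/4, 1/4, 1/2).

(-4, 7/4)

N = (1/4)·K + (1/4)·L + (1/2)·M.
x-coordinate: (1/4)·(-7) + (1/4)·(-1) + (1/2)·(-4) = -4.
y-coordinate: (1/4)·3 + (1/4)·2 + (1/2)·1 = 7/4.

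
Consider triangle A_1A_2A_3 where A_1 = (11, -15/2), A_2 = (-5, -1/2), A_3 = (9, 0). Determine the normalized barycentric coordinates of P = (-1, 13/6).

(-1/3, 2/3, 2/3)

Signed area of the reference triangle: [A_1A_2A_3] = ½·(11·(-1/2−0) + (-5)·(0−(-15/2)) + 9·(-15/2−(-1/2))) = ½·(-11/2 − 75/2 − 63) = -53.
[PA_2A_3] = ½·((-1)·(-1/2−0) + (-5)·(0−(13/6)) + 9·(13/6−(-1/2))) = ½·(1/2 + 65/6 + 24) = 53/3, so the A_1-coordinate is (53/3)/(-53) = -1/3.
[A_1PA_3] = ½·(11·(13/6−0) + (-1)·(0−(-15/2)) + 9·(-15/2−(13/6))) = ½·(143/6 − 15/2 − 87) = -106/3, so the A_2-coordinate is 2/3.
[A_1A_2P] = ½·(11·(-1/2−(13/6)) + (-5)·(13/6−(-15/2)) + (-1)·(-15/2−(-1/2))) = ½·(-88/3 − 145/3 + 7) = -106/3, so the A_3-coordinate is 2/3.
Check: -1/3 + 2/3 + 2/3 = 1.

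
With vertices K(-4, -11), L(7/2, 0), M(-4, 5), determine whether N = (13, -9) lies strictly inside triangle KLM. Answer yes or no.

no

Barycentric coordinates of N: (1/6, 34/15, -43/30).
The three coordinates are positive, positive, negative; a point is interior exactly when all three are positive.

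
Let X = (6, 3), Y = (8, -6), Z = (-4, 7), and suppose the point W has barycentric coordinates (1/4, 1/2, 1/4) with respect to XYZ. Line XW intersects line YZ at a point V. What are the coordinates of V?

Line XW meets YZ where the X-coordinate vanishes; zeroing W's X-weight and renormalizing leaves Y, Z-weights 1/2 : 1/4 → (2/3, 1/3).
So V = (2/3)·Y + (1/3)·Z = (4, -5/3).

(4, -5/3)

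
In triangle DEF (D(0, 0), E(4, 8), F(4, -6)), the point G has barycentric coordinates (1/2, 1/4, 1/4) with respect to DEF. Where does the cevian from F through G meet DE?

Line FG meets DE where the F-coordinate vanishes; zeroing G's F-weight and renormalizing leaves D, E-weights 1/2 : 1/4 → (2/3, 1/3).
So H = (2/3)·D + (1/3)·E = (4/3, 8/3).

(4/3, 8/3)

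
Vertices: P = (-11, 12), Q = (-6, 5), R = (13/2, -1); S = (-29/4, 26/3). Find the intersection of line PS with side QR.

(1/4, 2)

Barycentric coordinates of S with respect to PQR: (2/3, 1/6, 1/6).
On side QR the P-coordinate is zero; dropping S's P-weight 2/3 and renormalizing the remaining 1/6 : 1/6 gives weights 1/2, 1/2 on Q, R.
T = (1/2)·(-6, 5) + (1/2)·(13/2, -1) = (1/4, 2).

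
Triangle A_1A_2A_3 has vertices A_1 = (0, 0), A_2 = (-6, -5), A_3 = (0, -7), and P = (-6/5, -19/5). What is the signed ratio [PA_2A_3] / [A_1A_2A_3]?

2/5

[A_1A_2A_3] = ½·(0·(-5−(-7)) + (-6)·(-7−0) + 0·(0−(-5))) = ½·(0 + 42 + 0) = 21.
[PA_2A_3] = ½·((-6/5)·(-5−(-7)) + (-6)·(-7−(-19/5)) + 0·(-19/5−(-5))) = ½·(-12/5 + 96/5 + 0) = 42/5, so the ratio is (42/5)/21 = 2/5.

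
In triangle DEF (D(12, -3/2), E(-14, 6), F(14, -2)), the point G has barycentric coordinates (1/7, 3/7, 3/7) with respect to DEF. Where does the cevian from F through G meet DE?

Line FG meets DE where the F-coordinate vanishes; zeroing G's F-weight and renormalizing leaves D, E-weights 1/7 : 3/7 → (1/4, 3/4).
So H = (1/4)·D + (3/4)·E = (-15/2, 33/8).

(-15/2, 33/8)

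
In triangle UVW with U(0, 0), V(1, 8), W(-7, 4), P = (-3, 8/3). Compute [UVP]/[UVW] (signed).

[UVW] = ½·(0·(8−4) + 1·(4−0) + (-7)·(0−8)) = ½·(0 + 4 + 56) = 30.
[UVP] = ½·(0·(8−(8/3)) + 1·(8/3−0) + (-3)·(0−8)) = ½·(0 + 8/3 + 24) = 40/3, so the ratio is (40/3)/30 = 4/9.

4/9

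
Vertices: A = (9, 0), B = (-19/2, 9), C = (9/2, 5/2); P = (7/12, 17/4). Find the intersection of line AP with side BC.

(-11/10, 51/10)

Barycentric coordinates of P with respect to ABC: (1/6, 1/3, 1/2).
On side BC the A-coordinate is zero; dropping P's A-weight 1/6 and renormalizing the remaining 1/3 : 1/2 gives weights 2/5, 3/5 on B, C.
Q = (2/5)·(-19/2, 9) + (3/5)·(9/2, 5/2) = (-11/10, 51/10).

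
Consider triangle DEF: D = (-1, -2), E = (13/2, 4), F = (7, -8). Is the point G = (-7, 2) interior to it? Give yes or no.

Barycentric coordinates of G: (163/93, -4/93, -22/31).
The three coordinates are positive, negative, negative; a point is interior exactly when all three are positive.

no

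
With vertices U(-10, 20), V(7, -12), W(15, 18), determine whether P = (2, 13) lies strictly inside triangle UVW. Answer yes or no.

yes

Barycentric coordinates of P: (175/383, 151/766, 265/766).
The three coordinates are positive, positive, positive; a point is interior exactly when all three are positive.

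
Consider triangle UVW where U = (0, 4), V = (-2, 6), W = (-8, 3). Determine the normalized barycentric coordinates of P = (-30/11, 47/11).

Signed area of the reference triangle: [UVW] = ½·(0·(6−3) + (-2)·(3−4) + (-8)·(4−6)) = ½·(0 + 2 + 16) = 9.
[PVW] = ½·((-30/11)·(6−3) + (-2)·(3−(47/11)) + (-8)·(47/11−6)) = ½·(-90/11 + 28/11 + 152/11) = 45/11, so the U-coordinate is (45/11)/9 = 5/11.
[UPW] = ½·(0·(47/11−3) + (-30/11)·(3−4) + (-8)·(4−(47/11))) = ½·(0 + 30/11 + 24/11) = 27/11, so the V-coordinate is 3/11.
[UVP] = ½·(0·(6−(47/11)) + (-2)·(47/11−4) + (-30/11)·(4−6)) = ½·(0 − 6/11 + 60/11) = 27/11, so the W-coordinate is 3/11.
Check: 5/11 + 3/11 + 3/11 = 1.

(5/11, 3/11, 3/11)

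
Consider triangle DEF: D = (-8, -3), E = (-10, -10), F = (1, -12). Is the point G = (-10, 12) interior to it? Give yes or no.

Barycentric coordinates of G: (242/81, -13/9, -44/81).
The three coordinates are positive, negative, negative; a point is interior exactly when all three are positive.

no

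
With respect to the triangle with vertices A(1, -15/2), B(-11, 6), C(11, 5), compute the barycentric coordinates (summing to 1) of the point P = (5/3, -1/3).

(4/9, 2/9, 1/3)

Signed area of the reference triangle: [ABC] = ½·(1·(6−5) + (-11)·(5−(-15/2)) + 11·(-15/2−6)) = ½·(1 − 275/2 − 297/2) = -285/2.
[PBC] = ½·((5/3)·(6−5) + (-11)·(5−(-1/3)) + 11·(-1/3−6)) = ½·(5/3 − 176/3 − 209/3) = -190/3, so the A-coordinate is (-190/3)/(-285/2) = 4/9.
[APC] = ½·(1·(-1/3−5) + (5/3)·(5−(-15/2)) + 11·(-15/2−(-1/3))) = ½·(-16/3 + 125/6 − 473/6) = -95/3, so the B-coordinate is 2/9.
[ABP] = ½·(1·(6−(-1/3)) + (-11)·(-1/3−(-15/2)) + (5/3)·(-15/2−6)) = ½·(19/3 − 473/6 − 45/2) = -95/2, so the C-coordinate is 1/3.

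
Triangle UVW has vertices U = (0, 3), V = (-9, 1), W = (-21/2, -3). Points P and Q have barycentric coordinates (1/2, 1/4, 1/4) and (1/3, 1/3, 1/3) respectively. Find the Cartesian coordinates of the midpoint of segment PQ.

(-91/16, 2/3)

Barycentric coordinates of the midpoint are the average: (5/12, 7/24, 7/24).
Converting: (5/12)·U + (7/24)·V + (7/24)·W = (-91/16, 2/3).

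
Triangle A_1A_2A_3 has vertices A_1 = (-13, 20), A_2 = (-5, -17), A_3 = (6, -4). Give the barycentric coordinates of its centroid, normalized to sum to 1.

(1/3, 1/3, 1/3)

The centroid is the average of the vertices, so each weight is 1/3.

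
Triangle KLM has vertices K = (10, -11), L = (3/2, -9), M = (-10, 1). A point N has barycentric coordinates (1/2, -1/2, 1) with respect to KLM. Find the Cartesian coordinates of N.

N = (1/2)·K + (-1/2)·L + 1·M.
x-coordinate: (1/2)·10 + (-1/2)·(3/2) + 1·(-10) = -23/4.
y-coordinate: (1/2)·(-11) + (-1/2)·(-9) + 1·1 = 0.

(-23/4, 0)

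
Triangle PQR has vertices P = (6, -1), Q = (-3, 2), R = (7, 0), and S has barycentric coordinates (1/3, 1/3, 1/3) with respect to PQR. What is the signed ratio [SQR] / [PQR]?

The signed ratio [SQR]/[PQR] equals the barycentric coordinate of S at vertex P, which is 1/3.

1/3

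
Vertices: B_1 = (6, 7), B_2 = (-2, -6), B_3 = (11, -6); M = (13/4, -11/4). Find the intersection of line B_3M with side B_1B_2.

Barycentric coordinates of M with respect to B_1B_2B_3: (1/4, 1/2, 1/4).
On side B_1B_2 the B_3-coordinate is zero; dropping M's B_3-weight 1/4 and renormalizing the remaining 1/4 : 1/2 gives weights 1/3, 2/3 on B_1, B_2.
N = (1/3)·(6, 7) + (2/3)·(-2, -6) = (2/3, -5/3).

(2/3, -5/3)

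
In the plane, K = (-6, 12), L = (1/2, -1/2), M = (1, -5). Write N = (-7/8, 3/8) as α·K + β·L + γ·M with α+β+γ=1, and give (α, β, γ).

(1/4, 1/4, 1/2)

Signed area of the reference triangle: [KLM] = ½·((-6)·(-1/2−(-5)) + (1/2)·(-5−12) + 1·(12−(-1/2))) = ½·(-27 − 17/2 + 25/2) = -23/2.
[NLM] = ½·((-7/8)·(-1/2−(-5)) + (1/2)·(-5−(3/8)) + 1·(3/8−(-1/2))) = ½·(-63/16 − 43/16 + 7/8) = -23/8, so the K-coordinate is (-23/8)/(-23/2) = 1/4.
[KNM] = ½·((-6)·(3/8−(-5)) + (-7/8)·(-5−12) + 1·(12−(3/8))) = ½·(-129/4 + 119/8 + 93/8) = -23/8, so the L-coordinate is 1/4.
[KLN] = ½·((-6)·(-1/2−(3/8)) + (1/2)·(3/8−12) + (-7/8)·(12−(-1/2))) = ½·(21/4 − 93/16 − 175/16) = -23/4, so the M-coordinate is 1/2.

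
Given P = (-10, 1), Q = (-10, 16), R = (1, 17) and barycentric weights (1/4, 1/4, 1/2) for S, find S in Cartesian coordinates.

(-9/2, 51/4)

S = (1/4)·P + (1/4)·Q + (1/2)·R.
x-coordinate: (1/4)·(-10) + (1/4)·(-10) + (1/2)·1 = -9/2.
y-coordinate: (1/4)·1 + (1/4)·16 + (1/2)·17 = 51/4.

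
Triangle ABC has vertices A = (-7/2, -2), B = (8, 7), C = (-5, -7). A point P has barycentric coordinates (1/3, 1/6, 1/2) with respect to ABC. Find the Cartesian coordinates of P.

(-7/3, -3)

P = (1/3)·A + (1/6)·B + (1/2)·C.
x-coordinate: (1/3)·(-7/2) + (1/6)·8 + (1/2)·(-5) = -7/3.
y-coordinate: (1/3)·(-2) + (1/6)·7 + (1/2)·(-7) = -3.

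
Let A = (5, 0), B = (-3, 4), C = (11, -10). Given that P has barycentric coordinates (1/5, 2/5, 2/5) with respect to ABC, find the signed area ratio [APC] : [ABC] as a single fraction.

The signed ratio [APC]/[ABC] equals the barycentric coordinate of P at vertex B, which is 2/5.

2/5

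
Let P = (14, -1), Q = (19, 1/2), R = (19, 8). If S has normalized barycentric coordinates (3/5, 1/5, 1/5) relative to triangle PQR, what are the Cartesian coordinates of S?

(16, 11/10)

S = (3/5)·P + (1/5)·Q + (1/5)·R.
x-coordinate: (3/5)·14 + (1/5)·19 + (1/5)·19 = 16.
y-coordinate: (3/5)·(-1) + (1/5)·(1/2) + (1/5)·8 = 11/10.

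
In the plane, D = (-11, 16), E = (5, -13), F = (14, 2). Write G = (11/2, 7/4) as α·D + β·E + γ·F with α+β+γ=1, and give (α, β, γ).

Signed area of the reference triangle: [DEF] = ½·((-11)·(-13−2) + 5·(2−16) + 14·(16−(-13))) = ½·(165 − 70 + 406) = 501/2.
[GEF] = ½·((11/2)·(-13−2) + 5·(2−(7/4)) + 14·(7/4−(-13))) = ½·(-165/2 + 5/4 + 413/2) = 501/8, so the D-coordinate is (501/8)/(501/2) = 1/4.
[DGF] = ½·((-11)·(7/4−2) + (11/2)·(2−16) + 14·(16−(7/4))) = ½·(11/4 − 77 + 399/2) = 501/8, so the E-coordinate is 1/4.
[DEG] = ½·((-11)·(-13−(7/4)) + 5·(7/4−16) + (11/2)·(16−(-13))) = ½·(649/4 − 285/4 + 319/2) = 501/4, so the F-coordinate is 1/2.

(1/4, 1/4, 1/2)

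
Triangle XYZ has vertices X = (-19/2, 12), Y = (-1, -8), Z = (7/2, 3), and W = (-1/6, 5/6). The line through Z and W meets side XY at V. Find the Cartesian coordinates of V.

Barycentric coordinates of W with respect to XYZ: (1/6, 1/3, 1/2).
On side XY the Z-coordinate is zero; dropping W's Z-weight 1/2 and renormalizing the remaining 1/6 : 1/3 gives weights 1/3, 2/3 on X, Y.
V = (1/3)·(-19/2, 12) + (2/3)·(-1, -8) = (-23/6, -4/3).

(-23/6, -4/3)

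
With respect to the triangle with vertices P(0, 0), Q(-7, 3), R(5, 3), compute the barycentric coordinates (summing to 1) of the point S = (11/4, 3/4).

Signed area of the reference triangle: [PQR] = ½·(0·(3−3) + (-7)·(3−0) + 5·(0−3)) = ½·(0 − 21 − 15) = -18.
[SQR] = ½·((11/4)·(3−3) + (-7)·(3−(3/4)) + 5·(3/4−3)) = ½·(0 − 63/4 − 45/4) = -27/2, so the P-coordinate is (-27/2)/(-18) = 3/4.
[PSR] = ½·(0·(3/4−3) + (11/4)·(3−0) + 5·(0−(3/4))) = ½·(0 + 33/4 − 15/4) = 9/4, so the Q-coordinate is -1/8.
[PQS] = ½·(0·(3−(3/4)) + (-7)·(3/4−0) + (11/4)·(0−3)) = ½·(0 − 21/4 − 33/4) = -27/4, so the R-coordinate is 3/8.
Check: 3/4 − 1/8 + 3/8 = 1.

(3/4, -1/8, 3/8)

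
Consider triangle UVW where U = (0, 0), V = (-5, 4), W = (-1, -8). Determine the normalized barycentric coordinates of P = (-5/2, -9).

Signed area of the reference triangle: [UVW] = ½·(0·(4−(-8)) + (-5)·(-8−0) + (-1)·(0−4)) = ½·(0 + 40 + 4) = 22.
[PVW] = ½·((-5/2)·(4−(-8)) + (-5)·(-8−(-9)) + (-1)·(-9−4)) = ½·(-30 − 5 + 13) = -11, so the U-coordinate is (-11)/22 = -1/2.
[UPW] = ½·(0·(-9−(-8)) + (-5/2)·(-8−0) + (-1)·(0−(-9))) = ½·(0 + 20 − 9) = 11/2, so the V-coordinate is 1/4.
[UVP] = ½·(0·(4−(-9)) + (-5)·(-9−0) + (-5/2)·(0−4)) = ½·(0 + 45 + 10) = 55/2, so the W-coordinate is 5/4.

(-1/2, 1/4, 5/4)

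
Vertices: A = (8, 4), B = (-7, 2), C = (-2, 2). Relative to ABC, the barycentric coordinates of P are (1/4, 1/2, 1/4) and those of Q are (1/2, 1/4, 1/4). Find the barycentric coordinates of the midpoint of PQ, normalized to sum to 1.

Since both coordinate triples sum to 1, the midpoint's barycentrics are the componentwise average.
(1/4+1/2)/2 = 3/8; similarly 3/8 and 1/4.

(3/8, 3/8, 1/4)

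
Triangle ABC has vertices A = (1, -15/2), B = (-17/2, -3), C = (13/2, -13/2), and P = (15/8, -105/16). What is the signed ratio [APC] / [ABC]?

[ABC] = ½·(1·(-3−(-13/2)) + (-17/2)·(-13/2−(-15/2)) + (13/2)·(-15/2−(-3))) = ½·(7/2 − 17/2 − 117/4) = -137/8.
[APC] = ½·(1·(-105/16−(-13/2)) + (15/8)·(-13/2−(-15/2)) + (13/2)·(-15/2−(-105/16))) = ½·(-1/16 + 15/8 − 195/32) = -137/64, so the ratio is (-137/64)/(-137/8) = 1/8.

1/8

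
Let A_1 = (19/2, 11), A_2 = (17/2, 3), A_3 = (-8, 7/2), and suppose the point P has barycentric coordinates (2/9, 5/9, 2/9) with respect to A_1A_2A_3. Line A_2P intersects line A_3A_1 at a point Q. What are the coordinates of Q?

(3/4, 29/4)

Line A_2P meets A_3A_1 where the A_2-coordinate vanishes; zeroing P's A_2-weight and renormalizing leaves A_3, A_1-weights 2/9 : 2/9 → (1/2, 1/2).
So Q = (1/2)·A_3 + (1/2)·A_1 = (3/4, 29/4).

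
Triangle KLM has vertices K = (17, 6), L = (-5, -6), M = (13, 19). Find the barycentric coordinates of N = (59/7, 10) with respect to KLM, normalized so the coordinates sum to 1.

Signed area of the reference triangle: [KLM] = ½·(17·(-6−19) + (-5)·(19−6) + 13·(6−(-6))) = ½·(-425 − 65 + 156) = -167.
[NLM] = ½·((59/7)·(-6−19) + (-5)·(19−10) + 13·(10−(-6))) = ½·(-1475/7 − 45 + 208) = -167/7, so the K-coordinate is (-167/7)/(-167) = 1/7.
[KNM] = ½·(17·(10−19) + (59/7)·(19−6) + 13·(6−10)) = ½·(-153 + 767/7 − 52) = -334/7, so the L-coordinate is 2/7.
[KLN] = ½·(17·(-6−10) + (-5)·(10−6) + (59/7)·(6−(-6))) = ½·(-272 − 20 + 708/7) = -668/7, so the M-coordinate is 4/7.

(1/7, 2/7, 4/7)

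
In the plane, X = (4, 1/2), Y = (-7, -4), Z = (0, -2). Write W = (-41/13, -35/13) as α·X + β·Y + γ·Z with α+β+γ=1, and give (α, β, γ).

(2/13, 7/13, 4/13)

Signed area of the reference triangle: [XYZ] = ½·(4·(-4−(-2)) + (-7)·(-2−(1/2)) + 0·(1/2−(-4))) = ½·(-8 + 35/2 + 0) = 19/4.
[WYZ] = ½·((-41/13)·(-4−(-2)) + (-7)·(-2−(-35/13)) + 0·(-35/13−(-4))) = ½·(82/13 − 63/13 + 0) = 19/26, so the X-coordinate is (19/26)/(19/4) = 2/13.
[XWZ] = ½·(4·(-35/13−(-2)) + (-41/13)·(-2−(1/2)) + 0·(1/2−(-35/13))) = ½·(-36/13 + 205/26 + 0) = 133/52, so the Y-coordinate is 7/13.
[XYW] = ½·(4·(-4−(-35/13)) + (-7)·(-35/13−(1/2)) + (-41/13)·(1/2−(-4))) = ½·(-68/13 + 581/26 − 369/26) = 19/13, so the Z-coordinate is 4/13.
Check: 2/13 + 7/13 + 4/13 = 1.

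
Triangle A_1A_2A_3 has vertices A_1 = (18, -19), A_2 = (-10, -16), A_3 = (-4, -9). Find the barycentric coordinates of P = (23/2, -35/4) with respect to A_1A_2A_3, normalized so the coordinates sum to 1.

(1/2, -3/4, 5/4)

Signed area of the reference triangle: [A_1A_2A_3] = ½·(18·(-16−(-9)) + (-10)·(-9−(-19)) + (-4)·(-19−(-16))) = ½·(-126 − 100 + 12) = -107.
[PA_2A_3] = ½·((23/2)·(-16−(-9)) + (-10)·(-9−(-35/4)) + (-4)·(-35/4−(-16))) = ½·(-161/2 + 5/2 − 29) = -107/2, so the A_1-coordinate is (-107/2)/(-107) = 1/2.
[A_1PA_3] = ½·(18·(-35/4−(-9)) + (23/2)·(-9−(-19)) + (-4)·(-19−(-35/4))) = ½·(9/2 + 115 + 41) = 321/4, so the A_2-coordinate is -3/4.
[A_1A_2P] = ½·(18·(-16−(-35/4)) + (-10)·(-35/4−(-19)) + (23/2)·(-19−(-16))) = ½·(-261/2 − 205/2 − 69/2) = -535/4, so the A_3-coordinate is 5/4.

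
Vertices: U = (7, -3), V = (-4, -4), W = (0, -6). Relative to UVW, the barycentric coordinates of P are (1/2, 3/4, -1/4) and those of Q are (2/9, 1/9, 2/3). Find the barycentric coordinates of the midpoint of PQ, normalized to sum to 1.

(13/36, 31/72, 5/24)

Since both coordinate triples sum to 1, the midpoint's barycentrics are the componentwise average.
(1/2+2/9)/2 = 13/36; similarly 31/72 and 5/24.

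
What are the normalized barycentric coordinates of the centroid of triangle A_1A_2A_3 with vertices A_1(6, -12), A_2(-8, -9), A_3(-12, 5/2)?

(1/3, 1/3, 1/3)

The centroid is the average of the vertices, so each weight is 1/3.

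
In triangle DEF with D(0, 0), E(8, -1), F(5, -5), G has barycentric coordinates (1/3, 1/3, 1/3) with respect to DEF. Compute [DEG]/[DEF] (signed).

1/3

The signed ratio [DEG]/[DEF] equals the barycentric coordinate of G at vertex F, which is 1/3.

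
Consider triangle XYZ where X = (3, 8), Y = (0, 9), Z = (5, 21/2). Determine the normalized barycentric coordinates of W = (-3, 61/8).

Signed area of the reference triangle: [XYZ] = ½·(3·(9−(21/2)) + 0·(21/2−8) + 5·(8−9)) = ½·(-9/2 + 0 − 5) = -19/4.
[WYZ] = ½·((-3)·(9−(21/2)) + 0·(21/2−(61/8)) + 5·(61/8−9)) = ½·(9/2 + 0 − 55/8) = -19/16, so the X-coordinate is (-19/16)/(-19/4) = 1/4.
[XWZ] = ½·(3·(61/8−(21/2)) + (-3)·(21/2−8) + 5·(8−(61/8))) = ½·(-69/8 − 15/2 + 15/8) = -57/8, so the Y-coordinate is 3/2.
[XYW] = ½·(3·(9−(61/8)) + 0·(61/8−8) + (-3)·(8−9)) = ½·(33/8 + 0 + 3) = 57/16, so the Z-coordinate is -3/4.

(1/4, 3/2, -3/4)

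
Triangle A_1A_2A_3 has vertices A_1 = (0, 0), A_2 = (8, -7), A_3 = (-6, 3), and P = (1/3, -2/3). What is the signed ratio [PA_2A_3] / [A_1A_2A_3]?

[A_1A_2A_3] = ½·(0·(-7−3) + 8·(3−0) + (-6)·(0−(-7))) = ½·(0 + 24 − 42) = -9.
[PA_2A_3] = ½·((1/3)·(-7−3) + 8·(3−(-2/3)) + (-6)·(-2/3−(-7))) = ½·(-10/3 + 88/3 − 38) = -6, so the ratio is (-6)/(-9) = 2/3.

2/3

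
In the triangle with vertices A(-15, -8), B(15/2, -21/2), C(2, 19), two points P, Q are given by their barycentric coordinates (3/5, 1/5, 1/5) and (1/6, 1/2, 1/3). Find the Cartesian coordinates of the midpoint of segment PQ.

(-311/120, -67/40)

Barycentric coordinates of the midpoint are the average: (23/60, 7/20, 4/15).
Converting: (23/60)·A + (7/20)·B + (4/15)·C = (-311/120, -67/40).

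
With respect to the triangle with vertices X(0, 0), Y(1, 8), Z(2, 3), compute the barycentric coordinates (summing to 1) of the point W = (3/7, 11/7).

Signed area of the reference triangle: [XYZ] = ½·(0·(8−3) + 1·(3−0) + 2·(0−8)) = ½·(0 + 3 − 16) = -13/2.
[WYZ] = ½·((3/7)·(8−3) + 1·(3−(11/7)) + 2·(11/7−8)) = ½·(15/7 + 10/7 − 90/7) = -65/14, so the X-coordinate is (-65/14)/(-13/2) = 5/7.
[XWZ] = ½·(0·(11/7−3) + (3/7)·(3−0) + 2·(0−(11/7))) = ½·(0 + 9/7 − 22/7) = -13/14, so the Y-coordinate is 1/7.
[XYW] = ½·(0·(8−(11/7)) + 1·(11/7−0) + (3/7)·(0−8)) = ½·(0 + 11/7 − 24/7) = -13/14, so the Z-coordinate is 1/7.
Check: 5/7 + 1/7 + 1/7 = 1.

(5/7, 1/7, 1/7)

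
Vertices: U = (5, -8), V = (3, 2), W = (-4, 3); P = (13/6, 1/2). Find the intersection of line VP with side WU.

Barycentric coordinates of P with respect to UVW: (1/6, 2/3, 1/6).
On side WU the V-coordinate is zero; dropping P's V-weight 2/3 and renormalizing the remaining 1/6 : 1/6 gives weights 1/2, 1/2 on W, U.
Q = (1/2)·(-4, 3) + (1/2)·(5, -8) = (1/2, -5/2).

(1/2, -5/2)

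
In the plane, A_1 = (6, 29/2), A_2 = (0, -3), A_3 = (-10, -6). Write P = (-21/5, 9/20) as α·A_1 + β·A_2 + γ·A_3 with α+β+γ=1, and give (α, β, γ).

Signed area of the reference triangle: [A_1A_2A_3] = ½·(6·(-3−(-6)) + 0·(-6−(29/2)) + (-10)·(29/2−(-3))) = ½·(18 + 0 − 175) = -157/2.
[PA_2A_3] = ½·((-21/5)·(-3−(-6)) + 0·(-6−(9/20)) + (-10)·(9/20−(-3))) = ½·(-63/5 + 0 − 69/2) = -471/20, so the A_1-coordinate is (-471/20)/(-157/2) = 3/10.
[A_1PA_3] = ½·(6·(9/20−(-6)) + (-21/5)·(-6−(29/2)) + (-10)·(29/2−(9/20))) = ½·(387/10 + 861/10 − 281/2) = -157/20, so the A_2-coordinate is 1/10.
[A_1A_2P] = ½·(6·(-3−(9/20)) + 0·(9/20−(29/2)) + (-21/5)·(29/2−(-3))) = ½·(-207/10 + 0 − 147/2) = -471/10, so the A_3-coordinate is 3/5.

(3/10, 1/10, 3/5)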